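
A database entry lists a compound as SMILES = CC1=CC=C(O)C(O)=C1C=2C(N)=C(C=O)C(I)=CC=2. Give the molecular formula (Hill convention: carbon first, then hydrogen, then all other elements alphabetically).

Walk through each heavy atom and fill implicit hydrogens from standard valence (C 4, N 3, O 2, S 2, halogen 1):
  atom 1: C, bond orders sum to 1 (valence 4) → 3 H
  atom 2: C, bond orders sum to 4 (valence 4) → 0 H
  atom 3: C, bond orders sum to 3 (valence 4) → 1 H
  atom 4: C, bond orders sum to 3 (valence 4) → 1 H
  atom 5: C, bond orders sum to 4 (valence 4) → 0 H
  atom 6: O, bond orders sum to 1 (valence 2) → 1 H
  atom 7: C, bond orders sum to 4 (valence 4) → 0 H
  atom 8: O, bond orders sum to 1 (valence 2) → 1 H
  atom 9: C, bond orders sum to 4 (valence 4) → 0 H
  atom 10: C, bond orders sum to 4 (valence 4) → 0 H
  atom 11: C, bond orders sum to 4 (valence 4) → 0 H
  atom 12: N, bond orders sum to 1 (valence 3) → 2 H
  atom 13: C, bond orders sum to 4 (valence 4) → 0 H
  atom 14: C, bond orders sum to 3 (valence 4) → 1 H
  atom 15: O, bond orders sum to 2 (valence 2) → 0 H
  atom 16: C, bond orders sum to 4 (valence 4) → 0 H
  atom 17: I (halogen, monovalent) → 0 H
  atom 18: C, bond orders sum to 3 (valence 4) → 1 H
  atom 19: C, bond orders sum to 3 (valence 4) → 1 H
Totals → C:14, H:12, I:1, N:1, O:3.
In Hill order: C14H12INO3.

C14H12INO3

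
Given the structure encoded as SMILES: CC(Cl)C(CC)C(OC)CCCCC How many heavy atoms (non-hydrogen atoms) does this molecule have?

14

Every atom symbol written in the SMILES (organic subset) is one heavy atom; implicit H are not written.
Heavy atoms by element → C:12, Cl:1, O:1.
Total: 14.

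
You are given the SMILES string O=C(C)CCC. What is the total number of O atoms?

Scan the SMILES for O atoms (remember two-letter symbols like Cl and Br are single atoms).
Oxygen count: 1.

1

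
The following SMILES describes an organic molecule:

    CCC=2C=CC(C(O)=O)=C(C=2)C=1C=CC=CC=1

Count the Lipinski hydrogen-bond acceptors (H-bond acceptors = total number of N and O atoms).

N atoms: 0; O atoms: 2.
Lipinski HBA = 0 + 2 = 2.

2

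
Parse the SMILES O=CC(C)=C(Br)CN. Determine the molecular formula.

Walk through each heavy atom and fill implicit hydrogens from standard valence (C 4, N 3, O 2, S 2, halogen 1):
  atom 1: O, bond orders sum to 2 (valence 2) → 0 H
  atom 2: C, bond orders sum to 3 (valence 4) → 1 H
  atom 3: C, bond orders sum to 4 (valence 4) → 0 H
  atom 4: C, bond orders sum to 1 (valence 4) → 3 H
  atom 5: C, bond orders sum to 4 (valence 4) → 0 H
  atom 6: Br (halogen, monovalent) → 0 H
  atom 7: C, bond orders sum to 2 (valence 4) → 2 H
  atom 8: N, bond orders sum to 1 (valence 3) → 2 H
Totals → C:5, H:8, Br:1, N:1, O:1.

C5H8BrNO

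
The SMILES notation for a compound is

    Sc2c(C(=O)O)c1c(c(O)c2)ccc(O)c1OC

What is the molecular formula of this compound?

C12H10O5S

Walk through each heavy atom and fill implicit hydrogens from standard valence (C 4, N 3, O 2, S 2, halogen 1); for lowercase aromatic atoms, an aromatic c carries 1 H when it has two neighbours and 0 H with three, and aromatic n carries 0 H:
  atom 1: S, bond orders sum to 1 (valence 2) → 1 H
  atom 2: aromatic c, 3 neighbours → 0 H
  atom 3: aromatic c, 3 neighbours → 0 H
  atom 4: C, bond orders sum to 4 (valence 4) → 0 H
  atom 5: O, bond orders sum to 2 (valence 2) → 0 H
  atom 6: O, bond orders sum to 1 (valence 2) → 1 H
  atom 7: aromatic c, 3 neighbours → 0 H
  atom 8: aromatic c, 3 neighbours → 0 H
  atom 9: aromatic c, 3 neighbours → 0 H
  atom 10: O, bond orders sum to 1 (valence 2) → 1 H
  atom 11: aromatic c, 2 neighbours → 1 H
  atom 12: aromatic c, 2 neighbours → 1 H
  atom 13: aromatic c, 2 neighbours → 1 H
  atom 14: aromatic c, 3 neighbours → 0 H
  atom 15: O, bond orders sum to 1 (valence 2) → 1 H
  atom 16: aromatic c, 3 neighbours → 0 H
  atom 17: O, bond orders sum to 2 (valence 2) → 0 H
  atom 18: C, bond orders sum to 1 (valence 4) → 3 H
Totals → C:12, H:10, O:5, S:1.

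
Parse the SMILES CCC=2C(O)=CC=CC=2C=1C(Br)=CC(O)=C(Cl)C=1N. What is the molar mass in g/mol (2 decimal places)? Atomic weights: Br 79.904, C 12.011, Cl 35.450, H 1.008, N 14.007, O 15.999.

First, the molecular formula is C14H13BrClNO2 (counting implicit H from valence).
  Br: 1 × 79.904 = 79.904
  C: 14 × 12.011 = 168.154
  Cl: 1 × 35.450 = 35.450
  H: 13 × 1.008 = 13.104
  N: 1 × 14.007 = 14.007
  O: 2 × 15.999 = 31.998
Sum: 1×79.904 + 14×12.011 + 1×35.450 + 13×1.008 + 1×14.007 + 2×15.999 = 342.617 → 342.62 g/mol.

342.62 g/mol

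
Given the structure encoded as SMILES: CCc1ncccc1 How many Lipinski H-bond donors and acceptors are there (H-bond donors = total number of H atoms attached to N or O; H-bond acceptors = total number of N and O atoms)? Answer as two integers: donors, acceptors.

0, 1

Donors: find every N or O and count the H atoms it carries.
  atom 4 (N): bond orders sum to 3 → 0 H
Lipinski HBD = 0.
Acceptors: N atoms = 1, O atoms = 0 → HBA = 1.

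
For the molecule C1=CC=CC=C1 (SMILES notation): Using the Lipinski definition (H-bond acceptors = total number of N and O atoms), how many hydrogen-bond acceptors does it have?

N atoms: 0; O atoms: 0.
Lipinski HBA = 0 + 0 = 0.

0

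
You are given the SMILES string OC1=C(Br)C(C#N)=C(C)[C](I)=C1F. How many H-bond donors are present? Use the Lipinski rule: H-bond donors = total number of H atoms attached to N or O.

Donors: find every N or O and count the H atoms it carries.
  atom 1 (O): bond orders sum to 1 → 1 H
  atom 7 (N): bond orders sum to 3 → 0 H
Lipinski HBD = 1.

1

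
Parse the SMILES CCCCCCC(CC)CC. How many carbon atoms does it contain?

11

Count every carbon token in the SMILES (each C, including those in ring-closure positions and inside branches).
Carbon count: 11.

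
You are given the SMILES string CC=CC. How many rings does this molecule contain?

In SMILES, each pair of matching ring-closure digits denotes one ring-closing bond; the number of such bonds equals the number of independent rings.
Ring-closure bonds here: 0.

0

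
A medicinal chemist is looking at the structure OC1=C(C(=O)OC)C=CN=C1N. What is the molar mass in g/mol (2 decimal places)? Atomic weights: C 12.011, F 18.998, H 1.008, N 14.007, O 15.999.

168.15 g/mol

First, the molecular formula is C7H8N2O3 (counting implicit H from valence).
  C: 7 × 12.011 = 84.077
  H: 8 × 1.008 = 8.064
  N: 2 × 14.007 = 28.014
  O: 3 × 15.999 = 47.997
Sum: 7×12.011 + 8×1.008 + 2×14.007 + 3×15.999 = 168.152 → 168.15 g/mol.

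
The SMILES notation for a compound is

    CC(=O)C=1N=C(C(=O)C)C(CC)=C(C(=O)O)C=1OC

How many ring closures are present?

1

In SMILES, each pair of matching ring-closure digits denotes one ring-closing bond; the number of such bonds equals the number of independent rings.
Ring-closure bonds here: 1.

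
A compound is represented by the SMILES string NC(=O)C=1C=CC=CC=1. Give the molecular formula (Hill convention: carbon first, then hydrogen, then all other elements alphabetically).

Walk through each heavy atom and fill implicit hydrogens from standard valence (C 4, N 3, O 2, S 2, halogen 1):
  atom 1: N, bond orders sum to 1 (valence 3) → 2 H
  atom 2: C, bond orders sum to 4 (valence 4) → 0 H
  atom 3: O, bond orders sum to 2 (valence 2) → 0 H
  atom 4: C, bond orders sum to 4 (valence 4) → 0 H
  atom 5: C, bond orders sum to 3 (valence 4) → 1 H
  atom 6: C, bond orders sum to 3 (valence 4) → 1 H
  atom 7: C, bond orders sum to 3 (valence 4) → 1 H
  atom 8: C, bond orders sum to 3 (valence 4) → 1 H
  atom 9: C, bond orders sum to 3 (valence 4) → 1 H
Totals → C:7, H:7, N:1, O:1.

C7H7NO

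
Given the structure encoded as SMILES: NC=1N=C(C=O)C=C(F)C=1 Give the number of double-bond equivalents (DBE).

5

Degree of unsaturation = (number of rings) + (number of π bonds).
Ring closures in the SMILES: 1.
π bonds: 4 double bonds (each 1 DoU) → 4 DoU from unsaturation.
Total DoU = 1 + 4 = 5.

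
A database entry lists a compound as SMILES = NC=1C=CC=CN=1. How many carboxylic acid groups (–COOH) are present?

0

Scan the SMILES for the carboxylic acid motif — none present.
Groups that are present: 1 primary amine.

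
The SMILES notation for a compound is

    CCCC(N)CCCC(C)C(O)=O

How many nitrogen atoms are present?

1

Scan the SMILES for N atoms (remember two-letter symbols like Cl and Br are single atoms).
Nitrogen count: 1.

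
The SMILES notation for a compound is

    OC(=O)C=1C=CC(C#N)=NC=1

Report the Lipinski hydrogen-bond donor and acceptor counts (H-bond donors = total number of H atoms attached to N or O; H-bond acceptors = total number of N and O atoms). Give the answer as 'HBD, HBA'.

1, 4

Donors: find every N or O and count the H atoms it carries.
  atom 1 (O): bond orders sum to 1 → 1 H
  atom 3 (O): bond orders sum to 2 → 0 H
  atom 9 (N): bond orders sum to 3 → 0 H
  atom 10 (N): bond orders sum to 3 → 0 H
Lipinski HBD = 1.
Acceptors: N atoms = 2, O atoms = 2 → HBA = 4.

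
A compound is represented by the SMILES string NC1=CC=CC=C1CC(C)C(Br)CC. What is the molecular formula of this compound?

C12H18BrN

Walk through each heavy atom and fill implicit hydrogens from standard valence (C 4, N 3, O 2, S 2, halogen 1):
  atom 1: N, bond orders sum to 1 (valence 3) → 2 H
  atom 2: C, bond orders sum to 4 (valence 4) → 0 H
  atom 3: C, bond orders sum to 3 (valence 4) → 1 H
  atom 4: C, bond orders sum to 3 (valence 4) → 1 H
  atom 5: C, bond orders sum to 3 (valence 4) → 1 H
  atom 6: C, bond orders sum to 3 (valence 4) → 1 H
  atom 7: C, bond orders sum to 4 (valence 4) → 0 H
  atom 8: C, bond orders sum to 2 (valence 4) → 2 H
  atom 9: C, bond orders sum to 3 (valence 4) → 1 H
  atom 10: C, bond orders sum to 1 (valence 4) → 3 H
  atom 11: C, bond orders sum to 3 (valence 4) → 1 H
  atom 12: Br (halogen, monovalent) → 0 H
  atom 13: C, bond orders sum to 2 (valence 4) → 2 H
  atom 14: C, bond orders sum to 1 (valence 4) → 3 H
Totals → C:12, H:18, Br:1, N:1.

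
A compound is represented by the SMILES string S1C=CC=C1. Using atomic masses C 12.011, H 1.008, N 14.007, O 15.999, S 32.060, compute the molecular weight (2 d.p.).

84.14 g/mol

First, the molecular formula is C4H4S (counting implicit H from valence).
  C: 4 × 12.011 = 48.044
  H: 4 × 1.008 = 4.032
  S: 1 × 32.060 = 32.060
Sum: 4×12.011 + 4×1.008 + 1×32.060 = 84.136 → 84.14 g/mol.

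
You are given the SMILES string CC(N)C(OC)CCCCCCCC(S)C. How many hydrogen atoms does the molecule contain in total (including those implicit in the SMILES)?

29

Walk through each heavy atom and fill implicit hydrogens from standard valence (C 4, N 3, O 2, S 2, halogen 1):
  atom 1: C, bond orders sum to 1 (valence 4) → 3 H
  atom 2: C, bond orders sum to 3 (valence 4) → 1 H
  atom 3: N, bond orders sum to 1 (valence 3) → 2 H
  atom 4: C, bond orders sum to 3 (valence 4) → 1 H
  atom 5: O, bond orders sum to 2 (valence 2) → 0 H
  atom 6: C, bond orders sum to 1 (valence 4) → 3 H
  atom 7: C, bond orders sum to 2 (valence 4) → 2 H
  atom 8: C, bond orders sum to 2 (valence 4) → 2 H
  atom 9: C, bond orders sum to 2 (valence 4) → 2 H
  atom 10: C, bond orders sum to 2 (valence 4) → 2 H
  atom 11: C, bond orders sum to 2 (valence 4) → 2 H
  atom 12: C, bond orders sum to 2 (valence 4) → 2 H
  atom 13: C, bond orders sum to 2 (valence 4) → 2 H
  atom 14: C, bond orders sum to 3 (valence 4) → 1 H
  atom 15: S, bond orders sum to 1 (valence 2) → 1 H
  atom 16: C, bond orders sum to 1 (valence 4) → 3 H
Total hydrogens: 29.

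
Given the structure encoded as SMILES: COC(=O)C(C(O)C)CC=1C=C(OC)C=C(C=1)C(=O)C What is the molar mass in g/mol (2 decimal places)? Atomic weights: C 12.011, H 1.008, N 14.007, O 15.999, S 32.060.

280.32 g/mol

First, the molecular formula is C15H20O5 (counting implicit H from valence).
  C: 15 × 12.011 = 180.165
  H: 20 × 1.008 = 20.160
  O: 5 × 15.999 = 79.995
Sum: 15×12.011 + 20×1.008 + 5×15.999 = 280.320 → 280.32 g/mol.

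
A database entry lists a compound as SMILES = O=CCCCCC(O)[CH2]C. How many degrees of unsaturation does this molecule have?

Degree of unsaturation = (number of rings) + (number of π bonds).
Ring closures in the SMILES: 0.
π bonds: 1 double bond (each 1 DoU) → 1 DoU from unsaturation.
Total DoU = 0 + 1 = 1.

1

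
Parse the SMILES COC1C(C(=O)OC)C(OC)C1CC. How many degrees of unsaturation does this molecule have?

Molecular formula: C10H18O4.
DoU = (2C + 2 + N − H − X) / 2, where X is the halogen count and O/S are ignored.
    = (2·10 + 2 + 0 − 18 − 0) / 2 = 4 / 2 = 2.

2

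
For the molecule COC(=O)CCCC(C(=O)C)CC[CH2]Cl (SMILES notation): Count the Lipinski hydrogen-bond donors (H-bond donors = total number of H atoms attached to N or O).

Donors: find every N or O and count the H atoms it carries.
  atom 2 (O): bond orders sum to 2 → 0 H
  atom 4 (O): bond orders sum to 2 → 0 H
  atom 10 (O): bond orders sum to 2 → 0 H
Lipinski HBD = 0.

0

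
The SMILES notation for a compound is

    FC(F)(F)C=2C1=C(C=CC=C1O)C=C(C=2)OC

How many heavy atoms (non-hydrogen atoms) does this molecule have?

Every atom symbol written in the SMILES (organic subset) is one heavy atom; implicit H are not written.
Heavy atoms by element → C:12, F:3, O:2.
Total: 17.

17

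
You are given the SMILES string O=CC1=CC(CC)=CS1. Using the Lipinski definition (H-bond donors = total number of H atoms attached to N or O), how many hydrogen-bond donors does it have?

0

Donors: find every N or O and count the H atoms it carries.
  atom 1 (O): bond orders sum to 2 → 0 H
Lipinski HBD = 0.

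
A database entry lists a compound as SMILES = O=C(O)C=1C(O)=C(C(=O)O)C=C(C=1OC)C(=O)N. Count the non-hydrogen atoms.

18

Every atom symbol written in the SMILES (organic subset) is one heavy atom; implicit H are not written.
Heavy atoms by element → C:10, N:1, O:7.
Total: 18.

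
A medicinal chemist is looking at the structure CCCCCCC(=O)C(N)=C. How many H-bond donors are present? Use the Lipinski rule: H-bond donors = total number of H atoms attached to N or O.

Donors: find every N or O and count the H atoms it carries.
  atom 8 (O): bond orders sum to 2 → 0 H
  atom 10 (N): bond orders sum to 1 → 2 H
Lipinski HBD = 2.

2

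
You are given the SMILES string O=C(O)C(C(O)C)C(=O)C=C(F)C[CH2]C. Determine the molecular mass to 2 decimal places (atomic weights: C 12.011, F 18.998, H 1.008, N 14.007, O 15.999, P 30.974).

218.22 g/mol

First, the molecular formula is C10H15FO4 (counting implicit H from valence).
  C: 10 × 12.011 = 120.110
  F: 1 × 18.998 = 18.998
  H: 15 × 1.008 = 15.120
  O: 4 × 15.999 = 63.996
Sum: 10×12.011 + 1×18.998 + 15×1.008 + 4×15.999 = 218.224 → 218.22 g/mol.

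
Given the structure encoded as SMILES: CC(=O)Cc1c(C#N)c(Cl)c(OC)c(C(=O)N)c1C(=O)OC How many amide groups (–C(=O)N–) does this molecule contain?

The amide motif appears at heavy-atom position 15 in the SMILES.
Other groups present: 1 ester, 1 ether, 1 ketone, 1 nitrile.
Amide count: 1.

1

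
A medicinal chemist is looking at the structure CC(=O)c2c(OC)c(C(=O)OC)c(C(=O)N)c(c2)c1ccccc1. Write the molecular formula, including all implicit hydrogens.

C18H17NO5

Walk through each heavy atom and fill implicit hydrogens from standard valence (C 4, N 3, O 2, S 2, halogen 1); for lowercase aromatic atoms, an aromatic c carries 1 H when it has two neighbours and 0 H with three, and aromatic n carries 0 H:
  atom 1: C, bond orders sum to 1 (valence 4) → 3 H
  atom 2: C, bond orders sum to 4 (valence 4) → 0 H
  atom 3: O, bond orders sum to 2 (valence 2) → 0 H
  atom 4: aromatic c, 3 neighbours → 0 H
  atom 5: aromatic c, 3 neighbours → 0 H
  atom 6: O, bond orders sum to 2 (valence 2) → 0 H
  atom 7: C, bond orders sum to 1 (valence 4) → 3 H
  atom 8: aromatic c, 3 neighbours → 0 H
  atom 9: C, bond orders sum to 4 (valence 4) → 0 H
  atom 10: O, bond orders sum to 2 (valence 2) → 0 H
  atom 11: O, bond orders sum to 2 (valence 2) → 0 H
  atom 12: C, bond orders sum to 1 (valence 4) → 3 H
  atom 13: aromatic c, 3 neighbours → 0 H
  atom 14: C, bond orders sum to 4 (valence 4) → 0 H
  atom 15: O, bond orders sum to 2 (valence 2) → 0 H
  atom 16: N, bond orders sum to 1 (valence 3) → 2 H
  atom 17: aromatic c, 3 neighbours → 0 H
  atom 18: aromatic c, 2 neighbours → 1 H
  atom 19: aromatic c, 3 neighbours → 0 H
  atom 20: aromatic c, 2 neighbours → 1 H
  atom 21: aromatic c, 2 neighbours → 1 H
  atom 22: aromatic c, 2 neighbours → 1 H
  atom 23: aromatic c, 2 neighbours → 1 H
  atom 24: aromatic c, 2 neighbours → 1 H
Totals → C:18, H:17, N:1, O:5.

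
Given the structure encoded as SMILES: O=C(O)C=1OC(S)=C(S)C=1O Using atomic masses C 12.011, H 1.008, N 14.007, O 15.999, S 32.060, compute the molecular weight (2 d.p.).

192.20 g/mol

First, the molecular formula is C5H4O4S2 (counting implicit H from valence).
  C: 5 × 12.011 = 60.055
  H: 4 × 1.008 = 4.032
  O: 4 × 15.999 = 63.996
  S: 2 × 32.060 = 64.120
Sum: 5×12.011 + 4×1.008 + 4×15.999 + 2×32.060 = 192.203 → 192.20 g/mol.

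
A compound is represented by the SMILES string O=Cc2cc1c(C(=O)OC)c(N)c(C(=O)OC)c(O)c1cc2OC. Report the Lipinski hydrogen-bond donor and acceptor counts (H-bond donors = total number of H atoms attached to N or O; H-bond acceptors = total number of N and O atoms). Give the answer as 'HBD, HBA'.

Donors: find every N or O and count the H atoms it carries.
  atom 1 (O): bond orders sum to 2 → 0 H
  atom 8 (O): bond orders sum to 2 → 0 H
  atom 9 (O): bond orders sum to 2 → 0 H
  atom 12 (N): bond orders sum to 1 → 2 H
  atom 15 (O): bond orders sum to 2 → 0 H
  atom 16 (O): bond orders sum to 2 → 0 H
  atom 19 (O): bond orders sum to 1 → 1 H
  atom 23 (O): bond orders sum to 2 → 0 H
Lipinski HBD = 3.
Acceptors: N atoms = 1, O atoms = 7 → HBA = 8.

3, 8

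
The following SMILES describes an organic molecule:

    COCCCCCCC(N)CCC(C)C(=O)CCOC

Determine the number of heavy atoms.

20

Every atom symbol written in the SMILES (organic subset) is one heavy atom; implicit H are not written.
Heavy atoms by element → C:16, N:1, O:3.
Total: 20.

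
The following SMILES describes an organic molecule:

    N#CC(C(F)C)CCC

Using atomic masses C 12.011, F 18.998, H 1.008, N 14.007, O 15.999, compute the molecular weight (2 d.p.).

First, the molecular formula is C7H12FN (counting implicit H from valence).
  C: 7 × 12.011 = 84.077
  F: 1 × 18.998 = 18.998
  H: 12 × 1.008 = 12.096
  N: 1 × 14.007 = 14.007
Sum: 7×12.011 + 1×18.998 + 12×1.008 + 1×14.007 = 129.178 → 129.18 g/mol.

129.18 g/mol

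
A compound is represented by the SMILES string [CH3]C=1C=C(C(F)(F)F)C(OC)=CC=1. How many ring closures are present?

In SMILES, each pair of matching ring-closure digits denotes one ring-closing bond; the number of such bonds equals the number of independent rings.
Ring-closure bonds here: 1.

1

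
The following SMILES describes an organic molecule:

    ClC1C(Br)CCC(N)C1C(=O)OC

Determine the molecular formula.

Walk through each heavy atom and fill implicit hydrogens from standard valence (C 4, N 3, O 2, S 2, halogen 1):
  atom 1: Cl (halogen, monovalent) → 0 H
  atom 2: C, bond orders sum to 3 (valence 4) → 1 H
  atom 3: C, bond orders sum to 3 (valence 4) → 1 H
  atom 4: Br (halogen, monovalent) → 0 H
  atom 5: C, bond orders sum to 2 (valence 4) → 2 H
  atom 6: C, bond orders sum to 2 (valence 4) → 2 H
  atom 7: C, bond orders sum to 3 (valence 4) → 1 H
  atom 8: N, bond orders sum to 1 (valence 3) → 2 H
  atom 9: C, bond orders sum to 3 (valence 4) → 1 H
  atom 10: C, bond orders sum to 4 (valence 4) → 0 H
  atom 11: O, bond orders sum to 2 (valence 2) → 0 H
  atom 12: O, bond orders sum to 2 (valence 2) → 0 H
  atom 13: C, bond orders sum to 1 (valence 4) → 3 H
Totals → C:8, H:13, Br:1, Cl:1, N:1, O:2.
In Hill order: C8H13BrClNO2.

C8H13BrClNO2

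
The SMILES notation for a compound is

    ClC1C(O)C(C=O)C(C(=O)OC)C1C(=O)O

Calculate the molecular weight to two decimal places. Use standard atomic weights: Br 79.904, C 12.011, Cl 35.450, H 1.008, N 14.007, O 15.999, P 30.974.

First, the molecular formula is C9H11ClO6 (counting implicit H from valence).
  C: 9 × 12.011 = 108.099
  Cl: 1 × 35.450 = 35.450
  H: 11 × 1.008 = 11.088
  O: 6 × 15.999 = 95.994
Sum: 9×12.011 + 1×35.450 + 11×1.008 + 6×15.999 = 250.631 → 250.63 g/mol.

250.63 g/mol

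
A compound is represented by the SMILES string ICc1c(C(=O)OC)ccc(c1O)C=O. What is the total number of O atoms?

Scan the SMILES for O atoms (remember two-letter symbols like Cl and Br are single atoms).
Oxygen count: 4.

4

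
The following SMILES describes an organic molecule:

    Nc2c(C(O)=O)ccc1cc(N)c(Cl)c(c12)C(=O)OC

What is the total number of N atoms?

2

Scan the SMILES for N atoms (remember two-letter symbols like Cl and Br are single atoms).
Nitrogen count: 2.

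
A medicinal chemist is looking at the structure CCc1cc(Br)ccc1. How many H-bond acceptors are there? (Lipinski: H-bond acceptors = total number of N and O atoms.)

N atoms: 0; O atoms: 0.
Lipinski HBA = 0 + 0 = 0.

0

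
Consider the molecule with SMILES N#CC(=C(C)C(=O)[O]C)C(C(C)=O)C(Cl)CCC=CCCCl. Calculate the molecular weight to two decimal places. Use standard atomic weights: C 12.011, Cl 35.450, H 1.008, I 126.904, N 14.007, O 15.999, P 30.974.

First, the molecular formula is C16H21Cl2NO3 (counting implicit H from valence).
  C: 16 × 12.011 = 192.176
  Cl: 2 × 35.450 = 70.900
  H: 21 × 1.008 = 21.168
  N: 1 × 14.007 = 14.007
  O: 3 × 15.999 = 47.997
Sum: 16×12.011 + 2×35.450 + 21×1.008 + 1×14.007 + 3×15.999 = 346.248 → 346.25 g/mol.

346.25 g/mol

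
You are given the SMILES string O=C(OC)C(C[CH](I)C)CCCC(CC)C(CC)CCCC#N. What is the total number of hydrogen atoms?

Walk through each heavy atom and fill implicit hydrogens from standard valence (C 4, N 3, O 2, S 2, halogen 1):
  atom 1: O, bond orders sum to 2 (valence 2) → 0 H
  atom 2: C, bond orders sum to 4 (valence 4) → 0 H
  atom 3: O, bond orders sum to 2 (valence 2) → 0 H
  atom 4: C, bond orders sum to 1 (valence 4) → 3 H
  atom 5: C, bond orders sum to 3 (valence 4) → 1 H
  atom 6: C, bond orders sum to 2 (valence 4) → 2 H
  atom 7: C with explicit H count 1
  atom 8: I (halogen, monovalent) → 0 H
  atom 9: C, bond orders sum to 1 (valence 4) → 3 H
  atom 10: C, bond orders sum to 2 (valence 4) → 2 H
  atom 11: C, bond orders sum to 2 (valence 4) → 2 H
  atom 12: C, bond orders sum to 2 (valence 4) → 2 H
  atom 13: C, bond orders sum to 3 (valence 4) → 1 H
  atom 14: C, bond orders sum to 2 (valence 4) → 2 H
  atom 15: C, bond orders sum to 1 (valence 4) → 3 H
  atom 16: C, bond orders sum to 3 (valence 4) → 1 H
  atom 17: C, bond orders sum to 2 (valence 4) → 2 H
  atom 18: C, bond orders sum to 1 (valence 4) → 3 H
  atom 19: C, bond orders sum to 2 (valence 4) → 2 H
  atom 20: C, bond orders sum to 2 (valence 4) → 2 H
  atom 21: C, bond orders sum to 2 (valence 4) → 2 H
  atom 22: C, bond orders sum to 4 (valence 4) → 0 H
  atom 23: N, bond orders sum to 3 (valence 3) → 0 H
Total hydrogens: 34.

34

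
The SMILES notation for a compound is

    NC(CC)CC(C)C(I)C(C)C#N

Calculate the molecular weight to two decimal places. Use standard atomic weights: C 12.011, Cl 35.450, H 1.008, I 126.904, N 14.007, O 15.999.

294.18 g/mol

First, the molecular formula is C10H19IN2 (counting implicit H from valence).
  C: 10 × 12.011 = 120.110
  H: 19 × 1.008 = 19.152
  I: 1 × 126.904 = 126.904
  N: 2 × 14.007 = 28.014
Sum: 10×12.011 + 19×1.008 + 1×126.904 + 2×14.007 = 294.180 → 294.18 g/mol.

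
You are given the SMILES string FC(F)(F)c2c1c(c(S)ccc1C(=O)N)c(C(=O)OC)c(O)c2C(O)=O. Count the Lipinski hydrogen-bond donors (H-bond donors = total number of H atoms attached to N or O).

4

Donors: find every N or O and count the H atoms it carries.
  atom 14 (O): bond orders sum to 2 → 0 H
  atom 15 (N): bond orders sum to 1 → 2 H
  atom 18 (O): bond orders sum to 2 → 0 H
  atom 19 (O): bond orders sum to 2 → 0 H
  atom 22 (O): bond orders sum to 1 → 1 H
  atom 25 (O): bond orders sum to 1 → 1 H
  atom 26 (O): bond orders sum to 2 → 0 H
Lipinski HBD = 4.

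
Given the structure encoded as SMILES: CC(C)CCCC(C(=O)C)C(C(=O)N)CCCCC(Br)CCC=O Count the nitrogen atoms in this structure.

1

Scan the SMILES for N atoms (remember two-letter symbols like Cl and Br are single atoms).
Nitrogen count: 1.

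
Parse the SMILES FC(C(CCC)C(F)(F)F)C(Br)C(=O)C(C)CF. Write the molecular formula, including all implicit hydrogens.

Walk through each heavy atom and fill implicit hydrogens from standard valence (C 4, N 3, O 2, S 2, halogen 1):
  atom 1: F (halogen, monovalent) → 0 H
  atom 2: C, bond orders sum to 3 (valence 4) → 1 H
  atom 3: C, bond orders sum to 3 (valence 4) → 1 H
  atom 4: C, bond orders sum to 2 (valence 4) → 2 H
  atom 5: C, bond orders sum to 2 (valence 4) → 2 H
  atom 6: C, bond orders sum to 1 (valence 4) → 3 H
  atom 7: C, bond orders sum to 4 (valence 4) → 0 H
  atom 8: F (halogen, monovalent) → 0 H
  atom 9: F (halogen, monovalent) → 0 H
  atom 10: F (halogen, monovalent) → 0 H
  atom 11: C, bond orders sum to 3 (valence 4) → 1 H
  atom 12: Br (halogen, monovalent) → 0 H
  atom 13: C, bond orders sum to 4 (valence 4) → 0 H
  atom 14: O, bond orders sum to 2 (valence 2) → 0 H
  atom 15: C, bond orders sum to 3 (valence 4) → 1 H
  atom 16: C, bond orders sum to 1 (valence 4) → 3 H
  atom 17: C, bond orders sum to 2 (valence 4) → 2 H
  atom 18: F (halogen, monovalent) → 0 H
Totals → C:11, H:16, Br:1, F:5, O:1.

C11H16BrF5O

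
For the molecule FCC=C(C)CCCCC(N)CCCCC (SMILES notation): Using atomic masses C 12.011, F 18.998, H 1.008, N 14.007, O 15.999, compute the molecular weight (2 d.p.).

First, the molecular formula is C14H28FN (counting implicit H from valence).
  C: 14 × 12.011 = 168.154
  F: 1 × 18.998 = 18.998
  H: 28 × 1.008 = 28.224
  N: 1 × 14.007 = 14.007
Sum: 14×12.011 + 1×18.998 + 28×1.008 + 1×14.007 = 229.383 → 229.38 g/mol.

229.38 g/mol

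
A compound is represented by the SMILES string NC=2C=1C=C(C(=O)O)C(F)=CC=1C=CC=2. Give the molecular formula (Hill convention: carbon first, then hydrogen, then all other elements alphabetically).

C11H8FNO2

Walk through each heavy atom and fill implicit hydrogens from standard valence (C 4, N 3, O 2, S 2, halogen 1):
  atom 1: N, bond orders sum to 1 (valence 3) → 2 H
  atom 2: C, bond orders sum to 4 (valence 4) → 0 H
  atom 3: C, bond orders sum to 4 (valence 4) → 0 H
  atom 4: C, bond orders sum to 3 (valence 4) → 1 H
  atom 5: C, bond orders sum to 4 (valence 4) → 0 H
  atom 6: C, bond orders sum to 4 (valence 4) → 0 H
  atom 7: O, bond orders sum to 2 (valence 2) → 0 H
  atom 8: O, bond orders sum to 1 (valence 2) → 1 H
  atom 9: C, bond orders sum to 4 (valence 4) → 0 H
  atom 10: F (halogen, monovalent) → 0 H
  atom 11: C, bond orders sum to 3 (valence 4) → 1 H
  atom 12: C, bond orders sum to 4 (valence 4) → 0 H
  atom 13: C, bond orders sum to 3 (valence 4) → 1 H
  atom 14: C, bond orders sum to 3 (valence 4) → 1 H
  atom 15: C, bond orders sum to 3 (valence 4) → 1 H
Totals → C:11, H:8, F:1, N:1, O:2.
In Hill order: C11H8FNO2.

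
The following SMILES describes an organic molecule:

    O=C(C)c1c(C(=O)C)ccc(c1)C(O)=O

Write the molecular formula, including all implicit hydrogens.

Walk through each heavy atom and fill implicit hydrogens from standard valence (C 4, N 3, O 2, S 2, halogen 1); for lowercase aromatic atoms, an aromatic c carries 1 H when it has two neighbours and 0 H with three, and aromatic n carries 0 H:
  atom 1: O, bond orders sum to 2 (valence 2) → 0 H
  atom 2: C, bond orders sum to 4 (valence 4) → 0 H
  atom 3: C, bond orders sum to 1 (valence 4) → 3 H
  atom 4: aromatic c, 3 neighbours → 0 H
  atom 5: aromatic c, 3 neighbours → 0 H
  atom 6: C, bond orders sum to 4 (valence 4) → 0 H
  atom 7: O, bond orders sum to 2 (valence 2) → 0 H
  atom 8: C, bond orders sum to 1 (valence 4) → 3 H
  atom 9: aromatic c, 2 neighbours → 1 H
  atom 10: aromatic c, 2 neighbours → 1 H
  atom 11: aromatic c, 3 neighbours → 0 H
  atom 12: aromatic c, 2 neighbours → 1 H
  atom 13: C, bond orders sum to 4 (valence 4) → 0 H
  atom 14: O, bond orders sum to 1 (valence 2) → 1 H
  atom 15: O, bond orders sum to 2 (valence 2) → 0 H
Totals → C:11, H:10, O:4.

C11H10O4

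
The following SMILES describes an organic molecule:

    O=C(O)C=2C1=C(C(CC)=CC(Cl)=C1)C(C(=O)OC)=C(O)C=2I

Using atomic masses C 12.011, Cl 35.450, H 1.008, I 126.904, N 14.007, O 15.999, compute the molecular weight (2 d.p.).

First, the molecular formula is C15H12ClIO5 (counting implicit H from valence).
  C: 15 × 12.011 = 180.165
  Cl: 1 × 35.450 = 35.450
  H: 12 × 1.008 = 12.096
  I: 1 × 126.904 = 126.904
  O: 5 × 15.999 = 79.995
Sum: 15×12.011 + 1×35.450 + 12×1.008 + 1×126.904 + 5×15.999 = 434.610 → 434.61 g/mol.

434.61 g/mol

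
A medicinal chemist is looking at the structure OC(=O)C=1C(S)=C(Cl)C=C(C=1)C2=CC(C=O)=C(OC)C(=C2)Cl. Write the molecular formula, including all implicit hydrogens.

Walk through each heavy atom and fill implicit hydrogens from standard valence (C 4, N 3, O 2, S 2, halogen 1):
  atom 1: O, bond orders sum to 1 (valence 2) → 1 H
  atom 2: C, bond orders sum to 4 (valence 4) → 0 H
  atom 3: O, bond orders sum to 2 (valence 2) → 0 H
  atom 4: C, bond orders sum to 4 (valence 4) → 0 H
  atom 5: C, bond orders sum to 4 (valence 4) → 0 H
  atom 6: S, bond orders sum to 1 (valence 2) → 1 H
  atom 7: C, bond orders sum to 4 (valence 4) → 0 H
  atom 8: Cl (halogen, monovalent) → 0 H
  atom 9: C, bond orders sum to 3 (valence 4) → 1 H
  atom 10: C, bond orders sum to 4 (valence 4) → 0 H
  atom 11: C, bond orders sum to 3 (valence 4) → 1 H
  atom 12: C, bond orders sum to 4 (valence 4) → 0 H
  atom 13: C, bond orders sum to 3 (valence 4) → 1 H
  atom 14: C, bond orders sum to 4 (valence 4) → 0 H
  atom 15: C, bond orders sum to 3 (valence 4) → 1 H
  atom 16: O, bond orders sum to 2 (valence 2) → 0 H
  atom 17: C, bond orders sum to 4 (valence 4) → 0 H
  atom 18: O, bond orders sum to 2 (valence 2) → 0 H
  atom 19: C, bond orders sum to 1 (valence 4) → 3 H
  atom 20: C, bond orders sum to 4 (valence 4) → 0 H
  atom 21: C, bond orders sum to 3 (valence 4) → 1 H
  atom 22: Cl (halogen, monovalent) → 0 H
Totals → C:15, H:10, Cl:2, O:4, S:1.
In Hill order: C15H10Cl2O4S.

C15H10Cl2O4S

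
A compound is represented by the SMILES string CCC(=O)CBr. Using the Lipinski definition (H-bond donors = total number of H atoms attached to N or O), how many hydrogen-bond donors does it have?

0

Donors: find every N or O and count the H atoms it carries.
  atom 4 (O): bond orders sum to 2 → 0 H
Lipinski HBD = 0.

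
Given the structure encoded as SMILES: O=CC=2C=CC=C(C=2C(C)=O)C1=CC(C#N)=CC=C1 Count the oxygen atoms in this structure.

2

Scan the SMILES for O atoms (remember two-letter symbols like Cl and Br are single atoms).
Oxygen count: 2.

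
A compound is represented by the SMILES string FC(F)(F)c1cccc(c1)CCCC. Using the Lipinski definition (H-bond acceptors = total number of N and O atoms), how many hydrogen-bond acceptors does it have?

0

N atoms: 0; O atoms: 0.
Lipinski HBA = 0 + 0 = 0.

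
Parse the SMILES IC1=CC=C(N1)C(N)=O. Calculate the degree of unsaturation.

Molecular formula: C5H5IN2O.
DoU = (2C + 2 + N − H − X) / 2, where X is the halogen count and O/S are ignored.
    = (2·5 + 2 + 2 − 5 − 1) / 2 = 8 / 2 = 4.

4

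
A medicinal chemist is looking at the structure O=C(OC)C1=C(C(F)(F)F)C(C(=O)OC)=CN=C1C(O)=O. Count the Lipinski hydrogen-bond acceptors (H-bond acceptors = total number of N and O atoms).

7

N atoms: 1; O atoms: 6.
Lipinski HBA = 1 + 6 = 7.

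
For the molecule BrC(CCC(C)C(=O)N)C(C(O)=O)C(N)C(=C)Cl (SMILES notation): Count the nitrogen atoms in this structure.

Scan the SMILES for N atoms (remember two-letter symbols like Cl and Br are single atoms).
Nitrogen count: 2.

2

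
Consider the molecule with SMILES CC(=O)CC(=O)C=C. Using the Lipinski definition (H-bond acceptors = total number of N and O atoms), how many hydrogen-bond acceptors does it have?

N atoms: 0; O atoms: 2.
Lipinski HBA = 0 + 2 = 2.

2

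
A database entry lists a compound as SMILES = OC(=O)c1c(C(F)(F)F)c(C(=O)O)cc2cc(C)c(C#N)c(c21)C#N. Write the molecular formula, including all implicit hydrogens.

Walk through each heavy atom and fill implicit hydrogens from standard valence (C 4, N 3, O 2, S 2, halogen 1); for lowercase aromatic atoms, an aromatic c carries 1 H when it has two neighbours and 0 H with three, and aromatic n carries 0 H:
  atom 1: O, bond orders sum to 1 (valence 2) → 1 H
  atom 2: C, bond orders sum to 4 (valence 4) → 0 H
  atom 3: O, bond orders sum to 2 (valence 2) → 0 H
  atom 4: aromatic c, 3 neighbours → 0 H
  atom 5: aromatic c, 3 neighbours → 0 H
  atom 6: C, bond orders sum to 4 (valence 4) → 0 H
  atom 7: F (halogen, monovalent) → 0 H
  atom 8: F (halogen, monovalent) → 0 H
  atom 9: F (halogen, monovalent) → 0 H
  atom 10: aromatic c, 3 neighbours → 0 H
  atom 11: C, bond orders sum to 4 (valence 4) → 0 H
  atom 12: O, bond orders sum to 2 (valence 2) → 0 H
  atom 13: O, bond orders sum to 1 (valence 2) → 1 H
  atom 14: aromatic c, 2 neighbours → 1 H
  atom 15: aromatic c, 3 neighbours → 0 H
  atom 16: aromatic c, 2 neighbours → 1 H
  atom 17: aromatic c, 3 neighbours → 0 H
  atom 18: C, bond orders sum to 1 (valence 4) → 3 H
  atom 19: aromatic c, 3 neighbours → 0 H
  atom 20: C, bond orders sum to 4 (valence 4) → 0 H
  atom 21: N, bond orders sum to 3 (valence 3) → 0 H
  atom 22: aromatic c, 3 neighbours → 0 H
  atom 23: aromatic c, 3 neighbours → 0 H
  atom 24: C, bond orders sum to 4 (valence 4) → 0 H
  atom 25: N, bond orders sum to 3 (valence 3) → 0 H
Totals → C:16, H:7, F:3, N:2, O:4.
In Hill order: C16H7F3N2O4.

C16H7F3N2O4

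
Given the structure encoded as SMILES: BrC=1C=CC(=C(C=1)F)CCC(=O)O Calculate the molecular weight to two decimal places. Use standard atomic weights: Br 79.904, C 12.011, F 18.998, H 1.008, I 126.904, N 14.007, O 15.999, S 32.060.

247.06 g/mol

First, the molecular formula is C9H8BrFO2 (counting implicit H from valence).
  Br: 1 × 79.904 = 79.904
  C: 9 × 12.011 = 108.099
  F: 1 × 18.998 = 18.998
  H: 8 × 1.008 = 8.064
  O: 2 × 15.999 = 31.998
Sum: 1×79.904 + 9×12.011 + 1×18.998 + 8×1.008 + 2×15.999 = 247.063 → 247.06 g/mol.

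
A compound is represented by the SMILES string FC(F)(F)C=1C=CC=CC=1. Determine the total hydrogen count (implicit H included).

Walk through each heavy atom and fill implicit hydrogens from standard valence (C 4, N 3, O 2, S 2, halogen 1):
  atom 1: F (halogen, monovalent) → 0 H
  atom 2: C, bond orders sum to 4 (valence 4) → 0 H
  atom 3: F (halogen, monovalent) → 0 H
  atom 4: F (halogen, monovalent) → 0 H
  atom 5: C, bond orders sum to 4 (valence 4) → 0 H
  atom 6: C, bond orders sum to 3 (valence 4) → 1 H
  atom 7: C, bond orders sum to 3 (valence 4) → 1 H
  atom 8: C, bond orders sum to 3 (valence 4) → 1 H
  atom 9: C, bond orders sum to 3 (valence 4) → 1 H
  atom 10: C, bond orders sum to 3 (valence 4) → 1 H
Total hydrogens: 5.

5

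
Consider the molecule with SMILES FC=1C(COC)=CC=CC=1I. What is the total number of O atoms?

Scan the SMILES for O atoms (remember two-letter symbols like Cl and Br are single atoms).
Oxygen count: 1.

1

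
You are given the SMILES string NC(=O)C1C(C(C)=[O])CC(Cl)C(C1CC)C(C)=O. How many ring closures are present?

1

In SMILES, each pair of matching ring-closure digits denotes one ring-closing bond; the number of such bonds equals the number of independent rings.
Ring-closure bonds here: 1.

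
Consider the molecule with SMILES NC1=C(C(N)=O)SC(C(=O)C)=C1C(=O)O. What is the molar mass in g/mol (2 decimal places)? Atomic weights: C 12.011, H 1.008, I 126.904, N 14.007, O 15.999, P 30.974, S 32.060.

228.22 g/mol

First, the molecular formula is C8H8N2O4S (counting implicit H from valence).
  C: 8 × 12.011 = 96.088
  H: 8 × 1.008 = 8.064
  N: 2 × 14.007 = 28.014
  O: 4 × 15.999 = 63.996
  S: 1 × 32.060 = 32.060
Sum: 8×12.011 + 8×1.008 + 2×14.007 + 4×15.999 + 1×32.060 = 228.222 → 228.22 g/mol.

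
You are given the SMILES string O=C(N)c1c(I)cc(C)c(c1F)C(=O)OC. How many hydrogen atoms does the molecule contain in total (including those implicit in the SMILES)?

Walk through each heavy atom and fill implicit hydrogens from standard valence (C 4, N 3, O 2, S 2, halogen 1); for lowercase aromatic atoms, an aromatic c carries 1 H when it has two neighbours and 0 H with three, and aromatic n carries 0 H:
  atom 1: O, bond orders sum to 2 (valence 2) → 0 H
  atom 2: C, bond orders sum to 4 (valence 4) → 0 H
  atom 3: N, bond orders sum to 1 (valence 3) → 2 H
  atom 4: aromatic c, 3 neighbours → 0 H
  atom 5: aromatic c, 3 neighbours → 0 H
  atom 6: I (halogen, monovalent) → 0 H
  atom 7: aromatic c, 2 neighbours → 1 H
  atom 8: aromatic c, 3 neighbours → 0 H
  atom 9: C, bond orders sum to 1 (valence 4) → 3 H
  atom 10: aromatic c, 3 neighbours → 0 H
  atom 11: aromatic c, 3 neighbours → 0 H
  atom 12: F (halogen, monovalent) → 0 H
  atom 13: C, bond orders sum to 4 (valence 4) → 0 H
  atom 14: O, bond orders sum to 2 (valence 2) → 0 H
  atom 15: O, bond orders sum to 2 (valence 2) → 0 H
  atom 16: C, bond orders sum to 1 (valence 4) → 3 H
Total hydrogens: 9.

9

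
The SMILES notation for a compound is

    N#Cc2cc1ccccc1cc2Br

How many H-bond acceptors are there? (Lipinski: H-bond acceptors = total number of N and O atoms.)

N atoms: 1; O atoms: 0.
Lipinski HBA = 1 + 0 = 1.

1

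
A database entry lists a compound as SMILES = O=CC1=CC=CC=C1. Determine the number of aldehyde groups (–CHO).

1

The aldehyde motif appears at heavy-atom position 2 in the SMILES.
Aldehyde count: 1.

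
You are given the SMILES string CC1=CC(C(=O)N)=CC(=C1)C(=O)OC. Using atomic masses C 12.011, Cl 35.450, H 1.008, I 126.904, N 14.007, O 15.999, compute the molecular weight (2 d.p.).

193.20 g/mol

First, the molecular formula is C10H11NO3 (counting implicit H from valence).
  C: 10 × 12.011 = 120.110
  H: 11 × 1.008 = 11.088
  N: 1 × 14.007 = 14.007
  O: 3 × 15.999 = 47.997
Sum: 10×12.011 + 11×1.008 + 1×14.007 + 3×15.999 = 193.202 → 193.20 g/mol.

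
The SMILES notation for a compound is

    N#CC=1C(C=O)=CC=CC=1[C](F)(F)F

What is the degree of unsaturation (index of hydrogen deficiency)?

Degree of unsaturation = (number of rings) + (number of π bonds).
Ring closures in the SMILES: 1.
π bonds: 4 double bonds (each 1 DoU), 1 triple bond (each 2 DoU) → 6 DoU from unsaturation.
Total DoU = 1 + 6 = 7.

7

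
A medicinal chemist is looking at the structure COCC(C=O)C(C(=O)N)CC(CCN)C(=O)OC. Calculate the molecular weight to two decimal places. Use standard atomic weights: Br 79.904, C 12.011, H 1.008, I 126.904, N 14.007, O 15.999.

274.32 g/mol

First, the molecular formula is C12H22N2O5 (counting implicit H from valence).
  C: 12 × 12.011 = 144.132
  H: 22 × 1.008 = 22.176
  N: 2 × 14.007 = 28.014
  O: 5 × 15.999 = 79.995
Sum: 12×12.011 + 22×1.008 + 2×14.007 + 5×15.999 = 274.317 → 274.32 g/mol.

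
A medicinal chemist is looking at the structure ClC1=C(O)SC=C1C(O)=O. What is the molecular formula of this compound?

C5H3ClO3S

Walk through each heavy atom and fill implicit hydrogens from standard valence (C 4, N 3, O 2, S 2, halogen 1):
  atom 1: Cl (halogen, monovalent) → 0 H
  atom 2: C, bond orders sum to 4 (valence 4) → 0 H
  atom 3: C, bond orders sum to 4 (valence 4) → 0 H
  atom 4: O, bond orders sum to 1 (valence 2) → 1 H
  atom 5: S, bond orders sum to 2 (valence 2) → 0 H
  atom 6: C, bond orders sum to 3 (valence 4) → 1 H
  atom 7: C, bond orders sum to 4 (valence 4) → 0 H
  atom 8: C, bond orders sum to 4 (valence 4) → 0 H
  atom 9: O, bond orders sum to 1 (valence 2) → 1 H
  atom 10: O, bond orders sum to 2 (valence 2) → 0 H
Totals → C:5, H:3, Cl:1, O:3, S:1.
In Hill order: C5H3ClO3S.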